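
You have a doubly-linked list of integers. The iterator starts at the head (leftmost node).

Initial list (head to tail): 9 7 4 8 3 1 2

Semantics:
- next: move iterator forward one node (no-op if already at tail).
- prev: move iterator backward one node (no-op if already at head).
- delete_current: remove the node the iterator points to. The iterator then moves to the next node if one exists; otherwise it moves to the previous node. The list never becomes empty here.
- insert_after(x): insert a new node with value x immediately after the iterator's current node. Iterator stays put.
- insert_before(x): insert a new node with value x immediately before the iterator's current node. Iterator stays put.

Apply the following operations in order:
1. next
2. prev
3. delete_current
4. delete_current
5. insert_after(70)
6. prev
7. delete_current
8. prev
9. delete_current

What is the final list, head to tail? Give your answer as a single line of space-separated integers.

Answer: 8 3 1 2

Derivation:
After 1 (next): list=[9, 7, 4, 8, 3, 1, 2] cursor@7
After 2 (prev): list=[9, 7, 4, 8, 3, 1, 2] cursor@9
After 3 (delete_current): list=[7, 4, 8, 3, 1, 2] cursor@7
After 4 (delete_current): list=[4, 8, 3, 1, 2] cursor@4
After 5 (insert_after(70)): list=[4, 70, 8, 3, 1, 2] cursor@4
After 6 (prev): list=[4, 70, 8, 3, 1, 2] cursor@4
After 7 (delete_current): list=[70, 8, 3, 1, 2] cursor@70
After 8 (prev): list=[70, 8, 3, 1, 2] cursor@70
After 9 (delete_current): list=[8, 3, 1, 2] cursor@8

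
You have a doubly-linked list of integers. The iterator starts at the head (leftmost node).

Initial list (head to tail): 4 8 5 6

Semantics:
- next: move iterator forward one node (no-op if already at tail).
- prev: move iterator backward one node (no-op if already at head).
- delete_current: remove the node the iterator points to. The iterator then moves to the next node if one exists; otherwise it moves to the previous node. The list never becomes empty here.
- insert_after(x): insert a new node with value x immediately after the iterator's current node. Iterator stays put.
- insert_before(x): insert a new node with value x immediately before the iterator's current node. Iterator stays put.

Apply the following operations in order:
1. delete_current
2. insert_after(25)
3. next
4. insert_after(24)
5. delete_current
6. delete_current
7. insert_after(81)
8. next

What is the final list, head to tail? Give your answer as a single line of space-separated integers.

Answer: 8 5 81 6

Derivation:
After 1 (delete_current): list=[8, 5, 6] cursor@8
After 2 (insert_after(25)): list=[8, 25, 5, 6] cursor@8
After 3 (next): list=[8, 25, 5, 6] cursor@25
After 4 (insert_after(24)): list=[8, 25, 24, 5, 6] cursor@25
After 5 (delete_current): list=[8, 24, 5, 6] cursor@24
After 6 (delete_current): list=[8, 5, 6] cursor@5
After 7 (insert_after(81)): list=[8, 5, 81, 6] cursor@5
After 8 (next): list=[8, 5, 81, 6] cursor@81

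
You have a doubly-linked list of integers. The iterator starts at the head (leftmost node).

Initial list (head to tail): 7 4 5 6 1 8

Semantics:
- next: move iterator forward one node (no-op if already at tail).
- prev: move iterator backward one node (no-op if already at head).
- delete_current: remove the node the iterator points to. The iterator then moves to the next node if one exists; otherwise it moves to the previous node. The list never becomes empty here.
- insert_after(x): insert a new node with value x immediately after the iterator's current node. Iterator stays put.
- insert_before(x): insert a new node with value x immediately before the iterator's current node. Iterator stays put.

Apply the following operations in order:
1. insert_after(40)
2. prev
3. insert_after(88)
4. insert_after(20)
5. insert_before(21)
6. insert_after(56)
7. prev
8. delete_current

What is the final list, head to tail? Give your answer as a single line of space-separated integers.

Answer: 7 56 20 88 40 4 5 6 1 8

Derivation:
After 1 (insert_after(40)): list=[7, 40, 4, 5, 6, 1, 8] cursor@7
After 2 (prev): list=[7, 40, 4, 5, 6, 1, 8] cursor@7
After 3 (insert_after(88)): list=[7, 88, 40, 4, 5, 6, 1, 8] cursor@7
After 4 (insert_after(20)): list=[7, 20, 88, 40, 4, 5, 6, 1, 8] cursor@7
After 5 (insert_before(21)): list=[21, 7, 20, 88, 40, 4, 5, 6, 1, 8] cursor@7
After 6 (insert_after(56)): list=[21, 7, 56, 20, 88, 40, 4, 5, 6, 1, 8] cursor@7
After 7 (prev): list=[21, 7, 56, 20, 88, 40, 4, 5, 6, 1, 8] cursor@21
After 8 (delete_current): list=[7, 56, 20, 88, 40, 4, 5, 6, 1, 8] cursor@7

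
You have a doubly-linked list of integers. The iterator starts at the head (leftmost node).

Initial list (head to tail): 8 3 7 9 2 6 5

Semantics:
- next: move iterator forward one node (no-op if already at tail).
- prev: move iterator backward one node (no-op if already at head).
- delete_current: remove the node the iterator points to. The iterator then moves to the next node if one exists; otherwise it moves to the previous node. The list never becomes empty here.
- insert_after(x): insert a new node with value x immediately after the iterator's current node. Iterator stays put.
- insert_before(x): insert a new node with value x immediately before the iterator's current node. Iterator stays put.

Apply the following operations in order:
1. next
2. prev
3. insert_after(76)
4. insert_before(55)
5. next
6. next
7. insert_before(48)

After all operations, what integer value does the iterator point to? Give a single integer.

Answer: 3

Derivation:
After 1 (next): list=[8, 3, 7, 9, 2, 6, 5] cursor@3
After 2 (prev): list=[8, 3, 7, 9, 2, 6, 5] cursor@8
After 3 (insert_after(76)): list=[8, 76, 3, 7, 9, 2, 6, 5] cursor@8
After 4 (insert_before(55)): list=[55, 8, 76, 3, 7, 9, 2, 6, 5] cursor@8
After 5 (next): list=[55, 8, 76, 3, 7, 9, 2, 6, 5] cursor@76
After 6 (next): list=[55, 8, 76, 3, 7, 9, 2, 6, 5] cursor@3
After 7 (insert_before(48)): list=[55, 8, 76, 48, 3, 7, 9, 2, 6, 5] cursor@3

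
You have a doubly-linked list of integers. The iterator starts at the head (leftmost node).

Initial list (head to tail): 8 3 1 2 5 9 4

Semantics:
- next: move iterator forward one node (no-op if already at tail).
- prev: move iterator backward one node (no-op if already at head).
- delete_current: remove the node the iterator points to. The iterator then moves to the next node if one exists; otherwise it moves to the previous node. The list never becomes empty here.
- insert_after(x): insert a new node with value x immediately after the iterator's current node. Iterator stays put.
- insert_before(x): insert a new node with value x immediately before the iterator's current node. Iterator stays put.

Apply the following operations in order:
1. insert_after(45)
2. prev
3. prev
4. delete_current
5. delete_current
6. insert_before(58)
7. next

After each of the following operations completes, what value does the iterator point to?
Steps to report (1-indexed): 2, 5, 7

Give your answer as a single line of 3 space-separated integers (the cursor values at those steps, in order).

After 1 (insert_after(45)): list=[8, 45, 3, 1, 2, 5, 9, 4] cursor@8
After 2 (prev): list=[8, 45, 3, 1, 2, 5, 9, 4] cursor@8
After 3 (prev): list=[8, 45, 3, 1, 2, 5, 9, 4] cursor@8
After 4 (delete_current): list=[45, 3, 1, 2, 5, 9, 4] cursor@45
After 5 (delete_current): list=[3, 1, 2, 5, 9, 4] cursor@3
After 6 (insert_before(58)): list=[58, 3, 1, 2, 5, 9, 4] cursor@3
After 7 (next): list=[58, 3, 1, 2, 5, 9, 4] cursor@1

Answer: 8 3 1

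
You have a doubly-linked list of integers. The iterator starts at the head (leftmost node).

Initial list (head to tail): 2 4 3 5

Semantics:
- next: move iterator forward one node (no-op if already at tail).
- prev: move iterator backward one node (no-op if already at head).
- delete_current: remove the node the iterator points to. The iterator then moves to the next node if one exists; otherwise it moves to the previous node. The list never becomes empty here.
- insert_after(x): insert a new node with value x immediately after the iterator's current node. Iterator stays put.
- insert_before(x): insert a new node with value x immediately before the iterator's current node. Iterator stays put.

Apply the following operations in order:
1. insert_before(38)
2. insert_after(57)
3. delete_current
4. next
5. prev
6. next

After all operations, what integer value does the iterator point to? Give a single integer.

Answer: 4

Derivation:
After 1 (insert_before(38)): list=[38, 2, 4, 3, 5] cursor@2
After 2 (insert_after(57)): list=[38, 2, 57, 4, 3, 5] cursor@2
After 3 (delete_current): list=[38, 57, 4, 3, 5] cursor@57
After 4 (next): list=[38, 57, 4, 3, 5] cursor@4
After 5 (prev): list=[38, 57, 4, 3, 5] cursor@57
After 6 (next): list=[38, 57, 4, 3, 5] cursor@4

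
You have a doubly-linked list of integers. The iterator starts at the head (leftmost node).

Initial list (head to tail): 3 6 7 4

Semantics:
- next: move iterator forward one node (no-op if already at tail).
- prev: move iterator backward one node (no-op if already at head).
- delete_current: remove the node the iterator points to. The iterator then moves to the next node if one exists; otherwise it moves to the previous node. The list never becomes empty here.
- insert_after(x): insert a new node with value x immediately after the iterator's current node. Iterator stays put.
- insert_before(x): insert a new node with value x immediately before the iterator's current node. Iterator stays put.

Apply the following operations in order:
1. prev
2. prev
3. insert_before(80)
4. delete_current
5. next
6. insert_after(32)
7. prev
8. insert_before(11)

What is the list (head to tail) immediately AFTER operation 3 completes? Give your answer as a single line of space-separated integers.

After 1 (prev): list=[3, 6, 7, 4] cursor@3
After 2 (prev): list=[3, 6, 7, 4] cursor@3
After 3 (insert_before(80)): list=[80, 3, 6, 7, 4] cursor@3

Answer: 80 3 6 7 4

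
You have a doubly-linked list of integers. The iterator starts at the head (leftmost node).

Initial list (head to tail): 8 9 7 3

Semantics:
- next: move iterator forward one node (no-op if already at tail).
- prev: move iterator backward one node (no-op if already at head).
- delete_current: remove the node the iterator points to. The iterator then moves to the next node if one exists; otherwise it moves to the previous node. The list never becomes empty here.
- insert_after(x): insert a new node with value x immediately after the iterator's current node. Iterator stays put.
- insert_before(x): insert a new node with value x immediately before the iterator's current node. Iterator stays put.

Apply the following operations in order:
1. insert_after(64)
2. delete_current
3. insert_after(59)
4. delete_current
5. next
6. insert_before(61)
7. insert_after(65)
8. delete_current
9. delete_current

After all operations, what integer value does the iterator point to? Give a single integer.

After 1 (insert_after(64)): list=[8, 64, 9, 7, 3] cursor@8
After 2 (delete_current): list=[64, 9, 7, 3] cursor@64
After 3 (insert_after(59)): list=[64, 59, 9, 7, 3] cursor@64
After 4 (delete_current): list=[59, 9, 7, 3] cursor@59
After 5 (next): list=[59, 9, 7, 3] cursor@9
After 6 (insert_before(61)): list=[59, 61, 9, 7, 3] cursor@9
After 7 (insert_after(65)): list=[59, 61, 9, 65, 7, 3] cursor@9
After 8 (delete_current): list=[59, 61, 65, 7, 3] cursor@65
After 9 (delete_current): list=[59, 61, 7, 3] cursor@7

Answer: 7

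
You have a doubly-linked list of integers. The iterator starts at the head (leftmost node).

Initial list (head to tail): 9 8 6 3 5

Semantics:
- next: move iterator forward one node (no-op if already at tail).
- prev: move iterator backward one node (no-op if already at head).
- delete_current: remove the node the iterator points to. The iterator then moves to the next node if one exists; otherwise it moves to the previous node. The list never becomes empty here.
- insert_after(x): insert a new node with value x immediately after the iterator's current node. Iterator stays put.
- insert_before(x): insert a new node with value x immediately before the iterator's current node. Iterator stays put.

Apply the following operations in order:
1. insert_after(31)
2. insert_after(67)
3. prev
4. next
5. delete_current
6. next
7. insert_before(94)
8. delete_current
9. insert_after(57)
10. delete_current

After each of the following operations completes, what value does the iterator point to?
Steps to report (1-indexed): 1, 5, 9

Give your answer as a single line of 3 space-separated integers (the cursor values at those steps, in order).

After 1 (insert_after(31)): list=[9, 31, 8, 6, 3, 5] cursor@9
After 2 (insert_after(67)): list=[9, 67, 31, 8, 6, 3, 5] cursor@9
After 3 (prev): list=[9, 67, 31, 8, 6, 3, 5] cursor@9
After 4 (next): list=[9, 67, 31, 8, 6, 3, 5] cursor@67
After 5 (delete_current): list=[9, 31, 8, 6, 3, 5] cursor@31
After 6 (next): list=[9, 31, 8, 6, 3, 5] cursor@8
After 7 (insert_before(94)): list=[9, 31, 94, 8, 6, 3, 5] cursor@8
After 8 (delete_current): list=[9, 31, 94, 6, 3, 5] cursor@6
After 9 (insert_after(57)): list=[9, 31, 94, 6, 57, 3, 5] cursor@6
After 10 (delete_current): list=[9, 31, 94, 57, 3, 5] cursor@57

Answer: 9 31 6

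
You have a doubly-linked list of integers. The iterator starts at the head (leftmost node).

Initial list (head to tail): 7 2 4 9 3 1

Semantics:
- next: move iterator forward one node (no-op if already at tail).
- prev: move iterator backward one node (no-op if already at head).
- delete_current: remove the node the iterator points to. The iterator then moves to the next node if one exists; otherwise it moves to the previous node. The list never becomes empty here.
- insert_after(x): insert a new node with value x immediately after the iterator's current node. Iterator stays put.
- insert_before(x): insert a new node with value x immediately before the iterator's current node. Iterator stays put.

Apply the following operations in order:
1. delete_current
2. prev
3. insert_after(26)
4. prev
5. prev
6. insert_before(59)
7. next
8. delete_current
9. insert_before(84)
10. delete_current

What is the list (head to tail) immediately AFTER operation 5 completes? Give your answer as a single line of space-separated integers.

After 1 (delete_current): list=[2, 4, 9, 3, 1] cursor@2
After 2 (prev): list=[2, 4, 9, 3, 1] cursor@2
After 3 (insert_after(26)): list=[2, 26, 4, 9, 3, 1] cursor@2
After 4 (prev): list=[2, 26, 4, 9, 3, 1] cursor@2
After 5 (prev): list=[2, 26, 4, 9, 3, 1] cursor@2

Answer: 2 26 4 9 3 1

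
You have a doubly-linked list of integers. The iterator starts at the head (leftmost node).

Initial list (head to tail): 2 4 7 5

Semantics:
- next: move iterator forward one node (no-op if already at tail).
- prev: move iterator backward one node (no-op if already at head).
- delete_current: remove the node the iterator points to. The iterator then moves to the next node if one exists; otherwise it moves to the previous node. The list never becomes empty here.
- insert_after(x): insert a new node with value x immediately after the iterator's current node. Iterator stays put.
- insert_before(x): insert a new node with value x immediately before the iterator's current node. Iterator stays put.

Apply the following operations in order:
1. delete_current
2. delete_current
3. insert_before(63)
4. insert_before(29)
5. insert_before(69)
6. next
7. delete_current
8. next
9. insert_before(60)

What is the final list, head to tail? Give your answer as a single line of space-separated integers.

Answer: 63 29 69 60 7

Derivation:
After 1 (delete_current): list=[4, 7, 5] cursor@4
After 2 (delete_current): list=[7, 5] cursor@7
After 3 (insert_before(63)): list=[63, 7, 5] cursor@7
After 4 (insert_before(29)): list=[63, 29, 7, 5] cursor@7
After 5 (insert_before(69)): list=[63, 29, 69, 7, 5] cursor@7
After 6 (next): list=[63, 29, 69, 7, 5] cursor@5
After 7 (delete_current): list=[63, 29, 69, 7] cursor@7
After 8 (next): list=[63, 29, 69, 7] cursor@7
After 9 (insert_before(60)): list=[63, 29, 69, 60, 7] cursor@7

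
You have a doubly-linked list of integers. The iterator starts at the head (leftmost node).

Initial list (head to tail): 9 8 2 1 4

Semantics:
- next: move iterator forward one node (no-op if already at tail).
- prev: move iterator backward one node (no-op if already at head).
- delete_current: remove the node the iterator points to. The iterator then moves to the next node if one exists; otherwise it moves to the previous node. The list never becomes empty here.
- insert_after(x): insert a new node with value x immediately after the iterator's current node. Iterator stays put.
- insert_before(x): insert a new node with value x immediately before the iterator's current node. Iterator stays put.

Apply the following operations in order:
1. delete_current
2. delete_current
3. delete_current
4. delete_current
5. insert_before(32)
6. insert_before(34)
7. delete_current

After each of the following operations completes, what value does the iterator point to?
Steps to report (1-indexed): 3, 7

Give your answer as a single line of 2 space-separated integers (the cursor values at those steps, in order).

After 1 (delete_current): list=[8, 2, 1, 4] cursor@8
After 2 (delete_current): list=[2, 1, 4] cursor@2
After 3 (delete_current): list=[1, 4] cursor@1
After 4 (delete_current): list=[4] cursor@4
After 5 (insert_before(32)): list=[32, 4] cursor@4
After 6 (insert_before(34)): list=[32, 34, 4] cursor@4
After 7 (delete_current): list=[32, 34] cursor@34

Answer: 1 34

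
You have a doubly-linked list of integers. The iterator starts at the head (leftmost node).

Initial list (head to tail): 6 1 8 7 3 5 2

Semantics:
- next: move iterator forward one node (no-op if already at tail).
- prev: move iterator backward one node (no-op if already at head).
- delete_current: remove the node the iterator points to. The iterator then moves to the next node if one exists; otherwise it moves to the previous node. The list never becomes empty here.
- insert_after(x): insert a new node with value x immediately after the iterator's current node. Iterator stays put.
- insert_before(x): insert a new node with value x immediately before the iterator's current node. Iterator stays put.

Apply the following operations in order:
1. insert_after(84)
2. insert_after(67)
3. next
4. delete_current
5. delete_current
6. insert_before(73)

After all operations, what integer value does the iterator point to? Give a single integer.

After 1 (insert_after(84)): list=[6, 84, 1, 8, 7, 3, 5, 2] cursor@6
After 2 (insert_after(67)): list=[6, 67, 84, 1, 8, 7, 3, 5, 2] cursor@6
After 3 (next): list=[6, 67, 84, 1, 8, 7, 3, 5, 2] cursor@67
After 4 (delete_current): list=[6, 84, 1, 8, 7, 3, 5, 2] cursor@84
After 5 (delete_current): list=[6, 1, 8, 7, 3, 5, 2] cursor@1
After 6 (insert_before(73)): list=[6, 73, 1, 8, 7, 3, 5, 2] cursor@1

Answer: 1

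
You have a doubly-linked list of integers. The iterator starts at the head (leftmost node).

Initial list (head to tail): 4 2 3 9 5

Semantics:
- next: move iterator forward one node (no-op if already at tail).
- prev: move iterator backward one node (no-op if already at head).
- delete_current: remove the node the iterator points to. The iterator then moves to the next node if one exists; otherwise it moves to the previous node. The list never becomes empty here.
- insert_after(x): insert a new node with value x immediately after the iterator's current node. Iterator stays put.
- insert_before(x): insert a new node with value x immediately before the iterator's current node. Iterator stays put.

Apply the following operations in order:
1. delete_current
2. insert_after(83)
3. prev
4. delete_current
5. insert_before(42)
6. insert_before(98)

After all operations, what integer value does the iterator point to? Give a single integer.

After 1 (delete_current): list=[2, 3, 9, 5] cursor@2
After 2 (insert_after(83)): list=[2, 83, 3, 9, 5] cursor@2
After 3 (prev): list=[2, 83, 3, 9, 5] cursor@2
After 4 (delete_current): list=[83, 3, 9, 5] cursor@83
After 5 (insert_before(42)): list=[42, 83, 3, 9, 5] cursor@83
After 6 (insert_before(98)): list=[42, 98, 83, 3, 9, 5] cursor@83

Answer: 83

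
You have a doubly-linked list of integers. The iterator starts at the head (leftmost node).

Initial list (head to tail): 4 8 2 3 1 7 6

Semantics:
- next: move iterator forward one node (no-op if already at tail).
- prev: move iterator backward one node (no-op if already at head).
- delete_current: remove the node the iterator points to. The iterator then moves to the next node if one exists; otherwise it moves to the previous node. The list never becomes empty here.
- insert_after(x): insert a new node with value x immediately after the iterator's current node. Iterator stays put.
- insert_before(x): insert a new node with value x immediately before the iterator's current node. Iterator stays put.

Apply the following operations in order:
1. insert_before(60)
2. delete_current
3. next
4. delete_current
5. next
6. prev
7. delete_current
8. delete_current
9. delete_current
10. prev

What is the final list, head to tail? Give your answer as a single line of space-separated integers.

After 1 (insert_before(60)): list=[60, 4, 8, 2, 3, 1, 7, 6] cursor@4
After 2 (delete_current): list=[60, 8, 2, 3, 1, 7, 6] cursor@8
After 3 (next): list=[60, 8, 2, 3, 1, 7, 6] cursor@2
After 4 (delete_current): list=[60, 8, 3, 1, 7, 6] cursor@3
After 5 (next): list=[60, 8, 3, 1, 7, 6] cursor@1
After 6 (prev): list=[60, 8, 3, 1, 7, 6] cursor@3
After 7 (delete_current): list=[60, 8, 1, 7, 6] cursor@1
After 8 (delete_current): list=[60, 8, 7, 6] cursor@7
After 9 (delete_current): list=[60, 8, 6] cursor@6
After 10 (prev): list=[60, 8, 6] cursor@8

Answer: 60 8 6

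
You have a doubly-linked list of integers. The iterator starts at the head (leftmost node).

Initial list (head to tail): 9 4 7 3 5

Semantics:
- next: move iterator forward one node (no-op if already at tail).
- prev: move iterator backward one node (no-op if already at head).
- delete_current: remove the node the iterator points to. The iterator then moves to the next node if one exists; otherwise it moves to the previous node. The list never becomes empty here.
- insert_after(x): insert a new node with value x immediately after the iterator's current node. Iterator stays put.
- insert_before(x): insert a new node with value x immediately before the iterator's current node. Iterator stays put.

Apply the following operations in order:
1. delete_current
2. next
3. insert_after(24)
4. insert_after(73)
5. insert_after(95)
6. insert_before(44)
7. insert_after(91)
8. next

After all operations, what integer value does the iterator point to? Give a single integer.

Answer: 91

Derivation:
After 1 (delete_current): list=[4, 7, 3, 5] cursor@4
After 2 (next): list=[4, 7, 3, 5] cursor@7
After 3 (insert_after(24)): list=[4, 7, 24, 3, 5] cursor@7
After 4 (insert_after(73)): list=[4, 7, 73, 24, 3, 5] cursor@7
After 5 (insert_after(95)): list=[4, 7, 95, 73, 24, 3, 5] cursor@7
After 6 (insert_before(44)): list=[4, 44, 7, 95, 73, 24, 3, 5] cursor@7
After 7 (insert_after(91)): list=[4, 44, 7, 91, 95, 73, 24, 3, 5] cursor@7
After 8 (next): list=[4, 44, 7, 91, 95, 73, 24, 3, 5] cursor@91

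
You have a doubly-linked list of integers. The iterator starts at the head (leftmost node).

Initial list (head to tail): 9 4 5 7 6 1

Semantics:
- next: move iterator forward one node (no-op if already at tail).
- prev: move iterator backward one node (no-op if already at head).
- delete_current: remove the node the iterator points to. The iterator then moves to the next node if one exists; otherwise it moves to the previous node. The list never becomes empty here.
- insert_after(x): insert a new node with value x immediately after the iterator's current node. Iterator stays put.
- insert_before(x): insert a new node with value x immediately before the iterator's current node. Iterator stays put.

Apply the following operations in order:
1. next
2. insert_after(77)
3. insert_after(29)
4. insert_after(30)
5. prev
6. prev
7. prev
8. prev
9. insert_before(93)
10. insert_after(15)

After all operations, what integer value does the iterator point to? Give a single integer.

After 1 (next): list=[9, 4, 5, 7, 6, 1] cursor@4
After 2 (insert_after(77)): list=[9, 4, 77, 5, 7, 6, 1] cursor@4
After 3 (insert_after(29)): list=[9, 4, 29, 77, 5, 7, 6, 1] cursor@4
After 4 (insert_after(30)): list=[9, 4, 30, 29, 77, 5, 7, 6, 1] cursor@4
After 5 (prev): list=[9, 4, 30, 29, 77, 5, 7, 6, 1] cursor@9
After 6 (prev): list=[9, 4, 30, 29, 77, 5, 7, 6, 1] cursor@9
After 7 (prev): list=[9, 4, 30, 29, 77, 5, 7, 6, 1] cursor@9
After 8 (prev): list=[9, 4, 30, 29, 77, 5, 7, 6, 1] cursor@9
After 9 (insert_before(93)): list=[93, 9, 4, 30, 29, 77, 5, 7, 6, 1] cursor@9
After 10 (insert_after(15)): list=[93, 9, 15, 4, 30, 29, 77, 5, 7, 6, 1] cursor@9

Answer: 9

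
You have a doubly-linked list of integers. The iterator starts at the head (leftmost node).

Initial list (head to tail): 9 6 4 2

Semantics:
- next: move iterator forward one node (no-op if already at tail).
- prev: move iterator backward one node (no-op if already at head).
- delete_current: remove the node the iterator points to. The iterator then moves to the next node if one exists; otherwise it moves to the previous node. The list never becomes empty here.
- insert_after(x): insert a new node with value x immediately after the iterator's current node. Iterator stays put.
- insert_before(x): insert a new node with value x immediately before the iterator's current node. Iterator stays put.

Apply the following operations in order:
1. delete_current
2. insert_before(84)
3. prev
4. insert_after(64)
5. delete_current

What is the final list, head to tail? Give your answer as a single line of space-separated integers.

After 1 (delete_current): list=[6, 4, 2] cursor@6
After 2 (insert_before(84)): list=[84, 6, 4, 2] cursor@6
After 3 (prev): list=[84, 6, 4, 2] cursor@84
After 4 (insert_after(64)): list=[84, 64, 6, 4, 2] cursor@84
After 5 (delete_current): list=[64, 6, 4, 2] cursor@64

Answer: 64 6 4 2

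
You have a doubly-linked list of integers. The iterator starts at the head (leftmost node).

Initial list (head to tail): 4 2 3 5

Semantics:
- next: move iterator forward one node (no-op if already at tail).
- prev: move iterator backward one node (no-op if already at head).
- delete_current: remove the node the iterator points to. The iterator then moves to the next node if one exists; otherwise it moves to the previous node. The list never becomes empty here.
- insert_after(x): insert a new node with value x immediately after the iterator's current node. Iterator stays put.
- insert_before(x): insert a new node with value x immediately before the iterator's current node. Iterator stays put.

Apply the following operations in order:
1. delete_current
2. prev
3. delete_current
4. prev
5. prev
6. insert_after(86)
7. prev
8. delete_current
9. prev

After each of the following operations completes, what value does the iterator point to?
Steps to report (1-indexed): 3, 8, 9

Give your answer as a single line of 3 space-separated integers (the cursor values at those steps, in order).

Answer: 3 86 86

Derivation:
After 1 (delete_current): list=[2, 3, 5] cursor@2
After 2 (prev): list=[2, 3, 5] cursor@2
After 3 (delete_current): list=[3, 5] cursor@3
After 4 (prev): list=[3, 5] cursor@3
After 5 (prev): list=[3, 5] cursor@3
After 6 (insert_after(86)): list=[3, 86, 5] cursor@3
After 7 (prev): list=[3, 86, 5] cursor@3
After 8 (delete_current): list=[86, 5] cursor@86
After 9 (prev): list=[86, 5] cursor@86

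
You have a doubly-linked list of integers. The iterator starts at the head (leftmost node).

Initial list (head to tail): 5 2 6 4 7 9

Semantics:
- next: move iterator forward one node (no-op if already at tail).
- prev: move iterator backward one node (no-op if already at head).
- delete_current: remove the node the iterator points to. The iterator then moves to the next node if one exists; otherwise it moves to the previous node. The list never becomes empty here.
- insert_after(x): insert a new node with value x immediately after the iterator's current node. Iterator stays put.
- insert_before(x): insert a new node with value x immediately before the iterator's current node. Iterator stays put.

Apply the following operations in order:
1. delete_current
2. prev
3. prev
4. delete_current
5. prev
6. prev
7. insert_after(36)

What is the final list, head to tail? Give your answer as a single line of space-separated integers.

After 1 (delete_current): list=[2, 6, 4, 7, 9] cursor@2
After 2 (prev): list=[2, 6, 4, 7, 9] cursor@2
After 3 (prev): list=[2, 6, 4, 7, 9] cursor@2
After 4 (delete_current): list=[6, 4, 7, 9] cursor@6
After 5 (prev): list=[6, 4, 7, 9] cursor@6
After 6 (prev): list=[6, 4, 7, 9] cursor@6
After 7 (insert_after(36)): list=[6, 36, 4, 7, 9] cursor@6

Answer: 6 36 4 7 9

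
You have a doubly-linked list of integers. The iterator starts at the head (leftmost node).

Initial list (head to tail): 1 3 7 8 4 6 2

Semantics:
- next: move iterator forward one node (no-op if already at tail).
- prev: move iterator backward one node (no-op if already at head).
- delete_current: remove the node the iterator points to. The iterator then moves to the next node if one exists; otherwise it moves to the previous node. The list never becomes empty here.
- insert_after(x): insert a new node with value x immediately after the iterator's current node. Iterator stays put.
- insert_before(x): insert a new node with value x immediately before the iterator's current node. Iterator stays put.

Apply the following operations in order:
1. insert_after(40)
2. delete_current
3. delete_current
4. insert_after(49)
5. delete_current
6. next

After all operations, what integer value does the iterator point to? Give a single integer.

After 1 (insert_after(40)): list=[1, 40, 3, 7, 8, 4, 6, 2] cursor@1
After 2 (delete_current): list=[40, 3, 7, 8, 4, 6, 2] cursor@40
After 3 (delete_current): list=[3, 7, 8, 4, 6, 2] cursor@3
After 4 (insert_after(49)): list=[3, 49, 7, 8, 4, 6, 2] cursor@3
After 5 (delete_current): list=[49, 7, 8, 4, 6, 2] cursor@49
After 6 (next): list=[49, 7, 8, 4, 6, 2] cursor@7

Answer: 7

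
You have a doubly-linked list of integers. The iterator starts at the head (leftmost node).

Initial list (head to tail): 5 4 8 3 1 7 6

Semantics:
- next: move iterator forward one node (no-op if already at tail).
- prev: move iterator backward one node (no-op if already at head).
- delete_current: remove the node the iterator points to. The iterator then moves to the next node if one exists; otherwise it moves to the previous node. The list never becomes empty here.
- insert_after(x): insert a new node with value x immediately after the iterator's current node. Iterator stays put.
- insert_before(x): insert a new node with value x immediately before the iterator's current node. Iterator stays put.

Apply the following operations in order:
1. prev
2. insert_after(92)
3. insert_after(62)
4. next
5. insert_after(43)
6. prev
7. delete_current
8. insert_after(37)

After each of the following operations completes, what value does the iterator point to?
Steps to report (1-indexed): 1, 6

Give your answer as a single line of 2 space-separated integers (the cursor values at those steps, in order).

Answer: 5 5

Derivation:
After 1 (prev): list=[5, 4, 8, 3, 1, 7, 6] cursor@5
After 2 (insert_after(92)): list=[5, 92, 4, 8, 3, 1, 7, 6] cursor@5
After 3 (insert_after(62)): list=[5, 62, 92, 4, 8, 3, 1, 7, 6] cursor@5
After 4 (next): list=[5, 62, 92, 4, 8, 3, 1, 7, 6] cursor@62
After 5 (insert_after(43)): list=[5, 62, 43, 92, 4, 8, 3, 1, 7, 6] cursor@62
After 6 (prev): list=[5, 62, 43, 92, 4, 8, 3, 1, 7, 6] cursor@5
After 7 (delete_current): list=[62, 43, 92, 4, 8, 3, 1, 7, 6] cursor@62
After 8 (insert_after(37)): list=[62, 37, 43, 92, 4, 8, 3, 1, 7, 6] cursor@62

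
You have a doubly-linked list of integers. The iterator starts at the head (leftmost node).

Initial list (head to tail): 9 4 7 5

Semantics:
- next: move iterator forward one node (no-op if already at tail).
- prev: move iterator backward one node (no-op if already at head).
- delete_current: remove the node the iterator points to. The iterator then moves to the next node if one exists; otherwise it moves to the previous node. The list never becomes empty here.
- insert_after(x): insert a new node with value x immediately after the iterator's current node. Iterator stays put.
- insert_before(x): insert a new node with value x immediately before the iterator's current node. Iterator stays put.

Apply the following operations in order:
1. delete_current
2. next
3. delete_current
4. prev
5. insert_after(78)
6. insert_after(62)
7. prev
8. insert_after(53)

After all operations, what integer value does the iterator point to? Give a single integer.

Answer: 4

Derivation:
After 1 (delete_current): list=[4, 7, 5] cursor@4
After 2 (next): list=[4, 7, 5] cursor@7
After 3 (delete_current): list=[4, 5] cursor@5
After 4 (prev): list=[4, 5] cursor@4
After 5 (insert_after(78)): list=[4, 78, 5] cursor@4
After 6 (insert_after(62)): list=[4, 62, 78, 5] cursor@4
After 7 (prev): list=[4, 62, 78, 5] cursor@4
After 8 (insert_after(53)): list=[4, 53, 62, 78, 5] cursor@4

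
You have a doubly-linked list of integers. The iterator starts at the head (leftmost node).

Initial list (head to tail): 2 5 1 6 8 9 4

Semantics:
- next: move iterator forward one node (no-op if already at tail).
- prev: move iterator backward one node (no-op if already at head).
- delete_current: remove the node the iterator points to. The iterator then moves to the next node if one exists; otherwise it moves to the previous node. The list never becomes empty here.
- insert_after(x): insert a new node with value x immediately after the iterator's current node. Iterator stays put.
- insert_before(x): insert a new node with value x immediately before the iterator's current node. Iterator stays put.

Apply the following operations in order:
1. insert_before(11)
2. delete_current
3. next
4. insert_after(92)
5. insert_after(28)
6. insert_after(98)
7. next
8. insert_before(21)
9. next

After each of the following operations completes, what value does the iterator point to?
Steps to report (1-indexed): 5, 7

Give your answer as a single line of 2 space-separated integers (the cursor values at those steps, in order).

After 1 (insert_before(11)): list=[11, 2, 5, 1, 6, 8, 9, 4] cursor@2
After 2 (delete_current): list=[11, 5, 1, 6, 8, 9, 4] cursor@5
After 3 (next): list=[11, 5, 1, 6, 8, 9, 4] cursor@1
After 4 (insert_after(92)): list=[11, 5, 1, 92, 6, 8, 9, 4] cursor@1
After 5 (insert_after(28)): list=[11, 5, 1, 28, 92, 6, 8, 9, 4] cursor@1
After 6 (insert_after(98)): list=[11, 5, 1, 98, 28, 92, 6, 8, 9, 4] cursor@1
After 7 (next): list=[11, 5, 1, 98, 28, 92, 6, 8, 9, 4] cursor@98
After 8 (insert_before(21)): list=[11, 5, 1, 21, 98, 28, 92, 6, 8, 9, 4] cursor@98
After 9 (next): list=[11, 5, 1, 21, 98, 28, 92, 6, 8, 9, 4] cursor@28

Answer: 1 98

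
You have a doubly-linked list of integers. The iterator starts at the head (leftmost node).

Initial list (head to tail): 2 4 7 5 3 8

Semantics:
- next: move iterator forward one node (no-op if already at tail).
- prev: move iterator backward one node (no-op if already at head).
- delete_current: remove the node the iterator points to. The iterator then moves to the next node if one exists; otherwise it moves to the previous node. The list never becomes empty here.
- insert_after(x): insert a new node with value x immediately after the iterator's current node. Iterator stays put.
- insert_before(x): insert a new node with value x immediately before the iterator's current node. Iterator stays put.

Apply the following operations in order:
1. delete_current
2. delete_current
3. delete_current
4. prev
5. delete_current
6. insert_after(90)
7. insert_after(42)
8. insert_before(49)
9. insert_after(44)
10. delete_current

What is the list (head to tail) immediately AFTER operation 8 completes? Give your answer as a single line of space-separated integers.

After 1 (delete_current): list=[4, 7, 5, 3, 8] cursor@4
After 2 (delete_current): list=[7, 5, 3, 8] cursor@7
After 3 (delete_current): list=[5, 3, 8] cursor@5
After 4 (prev): list=[5, 3, 8] cursor@5
After 5 (delete_current): list=[3, 8] cursor@3
After 6 (insert_after(90)): list=[3, 90, 8] cursor@3
After 7 (insert_after(42)): list=[3, 42, 90, 8] cursor@3
After 8 (insert_before(49)): list=[49, 3, 42, 90, 8] cursor@3

Answer: 49 3 42 90 8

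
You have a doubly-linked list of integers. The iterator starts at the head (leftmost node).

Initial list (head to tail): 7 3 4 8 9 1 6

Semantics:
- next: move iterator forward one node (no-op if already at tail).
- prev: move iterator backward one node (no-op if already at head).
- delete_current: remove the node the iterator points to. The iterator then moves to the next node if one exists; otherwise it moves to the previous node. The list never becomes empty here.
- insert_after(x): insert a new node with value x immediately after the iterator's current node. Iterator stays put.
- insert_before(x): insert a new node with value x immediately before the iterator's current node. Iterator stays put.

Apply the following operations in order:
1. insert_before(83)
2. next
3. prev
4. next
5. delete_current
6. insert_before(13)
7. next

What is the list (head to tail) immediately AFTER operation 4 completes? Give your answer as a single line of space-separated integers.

After 1 (insert_before(83)): list=[83, 7, 3, 4, 8, 9, 1, 6] cursor@7
After 2 (next): list=[83, 7, 3, 4, 8, 9, 1, 6] cursor@3
After 3 (prev): list=[83, 7, 3, 4, 8, 9, 1, 6] cursor@7
After 4 (next): list=[83, 7, 3, 4, 8, 9, 1, 6] cursor@3

Answer: 83 7 3 4 8 9 1 6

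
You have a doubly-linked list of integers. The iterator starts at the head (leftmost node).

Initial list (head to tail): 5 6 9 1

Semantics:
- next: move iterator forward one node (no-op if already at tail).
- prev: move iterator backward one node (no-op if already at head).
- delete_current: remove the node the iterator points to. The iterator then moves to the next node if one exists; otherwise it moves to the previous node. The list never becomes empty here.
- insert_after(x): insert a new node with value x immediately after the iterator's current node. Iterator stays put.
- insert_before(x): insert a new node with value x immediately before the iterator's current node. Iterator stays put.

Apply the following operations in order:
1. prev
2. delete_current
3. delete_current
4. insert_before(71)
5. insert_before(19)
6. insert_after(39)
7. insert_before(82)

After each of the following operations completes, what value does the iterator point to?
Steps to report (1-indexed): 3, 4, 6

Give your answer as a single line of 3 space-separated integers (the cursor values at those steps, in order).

Answer: 9 9 9

Derivation:
After 1 (prev): list=[5, 6, 9, 1] cursor@5
After 2 (delete_current): list=[6, 9, 1] cursor@6
After 3 (delete_current): list=[9, 1] cursor@9
After 4 (insert_before(71)): list=[71, 9, 1] cursor@9
After 5 (insert_before(19)): list=[71, 19, 9, 1] cursor@9
After 6 (insert_after(39)): list=[71, 19, 9, 39, 1] cursor@9
After 7 (insert_before(82)): list=[71, 19, 82, 9, 39, 1] cursor@9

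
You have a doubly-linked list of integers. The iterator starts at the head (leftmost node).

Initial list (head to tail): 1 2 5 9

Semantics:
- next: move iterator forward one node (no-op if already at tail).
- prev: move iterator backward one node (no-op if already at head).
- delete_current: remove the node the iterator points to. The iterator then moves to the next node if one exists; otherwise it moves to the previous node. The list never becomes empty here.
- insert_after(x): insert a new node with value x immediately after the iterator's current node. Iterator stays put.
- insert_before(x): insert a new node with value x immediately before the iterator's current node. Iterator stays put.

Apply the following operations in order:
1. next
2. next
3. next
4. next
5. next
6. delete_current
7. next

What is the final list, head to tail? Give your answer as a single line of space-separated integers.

After 1 (next): list=[1, 2, 5, 9] cursor@2
After 2 (next): list=[1, 2, 5, 9] cursor@5
After 3 (next): list=[1, 2, 5, 9] cursor@9
After 4 (next): list=[1, 2, 5, 9] cursor@9
After 5 (next): list=[1, 2, 5, 9] cursor@9
After 6 (delete_current): list=[1, 2, 5] cursor@5
After 7 (next): list=[1, 2, 5] cursor@5

Answer: 1 2 5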